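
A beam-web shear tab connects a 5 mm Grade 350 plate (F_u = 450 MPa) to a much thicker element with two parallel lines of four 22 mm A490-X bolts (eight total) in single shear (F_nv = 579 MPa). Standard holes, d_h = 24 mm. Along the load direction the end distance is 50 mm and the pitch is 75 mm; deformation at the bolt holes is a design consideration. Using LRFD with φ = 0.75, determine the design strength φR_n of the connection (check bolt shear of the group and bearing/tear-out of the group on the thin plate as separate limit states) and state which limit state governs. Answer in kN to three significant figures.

Bolt shear: A_b = π·22²/4 = 380.1 mm²; R_n = 579 × 380.1 × 8 × 1 / 1000 = 1761 kN → 0.75 × 1761 = 1320 kN.
Bearing (1.2 l_c t F_u ≤ 2.4 d t F_u): upper limit = 2.4·22·5·450 / 1000 = 118.8 kN.
  Edge l_c = 50 − 24/2 = 38 → r_n = 102.6 kN; interior l_c = 75 − 24 = 51 → r_n = 118.8 kN.
  R_n,bearing = 2·102.6 + 6·118.8 = 918 kN → 0.75 × 918 = 688 kN.
Bearing governs: 688 kN.

688 kN (bearing governs)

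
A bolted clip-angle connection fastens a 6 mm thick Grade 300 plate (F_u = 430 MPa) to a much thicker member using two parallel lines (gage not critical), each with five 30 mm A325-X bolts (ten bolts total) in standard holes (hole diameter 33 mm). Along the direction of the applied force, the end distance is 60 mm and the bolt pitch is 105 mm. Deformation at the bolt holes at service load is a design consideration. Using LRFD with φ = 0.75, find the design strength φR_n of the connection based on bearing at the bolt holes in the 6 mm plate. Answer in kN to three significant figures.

Per bolt r_n = 1.2 l_c t F_u ≤ 2.4 d t F_u; upper limit = 2.4 × 30 × 6 × 430 / 1000 = 185.8 kN.
Edge bolt: l_c = 60 − 33/2 = 43.5 mm → 1.2 × 43.5 × 6 × 430 / 1000 = 134.7 → r_n = 134.7 kN.
Interior bolts: l_c = 105 − 33 = 72 mm → 1.2 × 72 × 6 × 430 / 1000 = 222.9 → r_n = 185.8 kN.
R_n = 2 × 134.7 + 8 × 185.8 = 1755 kN.
Design strength φR_n = 0.75 × 1755 = 1320 kN.

1320 kN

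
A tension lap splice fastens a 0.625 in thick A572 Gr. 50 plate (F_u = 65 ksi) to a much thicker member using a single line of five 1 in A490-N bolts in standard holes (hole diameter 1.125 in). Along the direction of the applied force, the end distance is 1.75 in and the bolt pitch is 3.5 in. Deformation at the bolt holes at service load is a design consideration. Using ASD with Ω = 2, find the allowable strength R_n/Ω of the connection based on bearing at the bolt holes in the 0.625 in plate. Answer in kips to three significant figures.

224 kips

Per bolt r_n = 1.2 l_c t F_u ≤ 2.4 d t F_u; upper limit = 2.4 × 1 × 0.625 × 65 = 97.5 kips.
Edge bolt: l_c = 1.75 − 1.125/2 = 1.188 in → 1.2 × 1.188 × 0.625 × 65 = 57.89 → r_n = 57.89 kips.
Interior bolts: l_c = 3.5 − 1.125 = 2.375 in → 1.2 × 2.375 × 0.625 × 65 = 115.8 → r_n = 97.5 kips.
R_n = 1 × 57.89 + 4 × 97.5 = 447.9 kips.
Allowable strength R_n/Ω = 447.9 / 2 = 224 kips.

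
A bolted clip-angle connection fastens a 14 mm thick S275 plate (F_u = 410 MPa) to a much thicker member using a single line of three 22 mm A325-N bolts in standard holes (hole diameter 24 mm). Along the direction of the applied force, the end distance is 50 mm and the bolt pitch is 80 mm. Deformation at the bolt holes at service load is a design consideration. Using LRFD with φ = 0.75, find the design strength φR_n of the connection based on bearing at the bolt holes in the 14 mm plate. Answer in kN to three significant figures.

Per bolt r_n = 1.2 l_c t F_u ≤ 2.4 d t F_u; upper limit = 2.4 × 22 × 14 × 410 / 1000 = 303.1 kN.
Edge bolt: l_c = 50 − 24/2 = 38 mm → 1.2 × 38 × 14 × 410 / 1000 = 261.7 → r_n = 261.7 kN.
Interior bolts: l_c = 80 − 24 = 56 mm → 1.2 × 56 × 14 × 410 / 1000 = 385.7 → r_n = 303.1 kN.
R_n = 1 × 261.7 + 2 × 303.1 = 867.9 kN.
Design strength φR_n = 0.75 × 867.9 = 651 kN.

651 kN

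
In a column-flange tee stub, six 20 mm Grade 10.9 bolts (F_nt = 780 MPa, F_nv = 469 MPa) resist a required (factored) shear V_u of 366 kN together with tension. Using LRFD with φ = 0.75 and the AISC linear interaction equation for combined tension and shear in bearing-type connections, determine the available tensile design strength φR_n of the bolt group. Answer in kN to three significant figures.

825 kN

A_b = π·20²/4 = 314.2 mm²; f_rv = 366 × 1000 / (6 × 314.2) = 194.2 MPa.
F'_nt = 1.3 F_nt − (F_nt / φF_nv) f_rv = 1.3·780 − (780/(0.75·469))·194.2 = 583.4 MPa, capped at F_nt → F'_nt = 583.4 MPa.
R_n = F'_nt · A_b · n = 583.4 × 314.2 × 6 / 1000 = 1100 kN.
Design strength φR_n = 0.75 × 1100 = 825 kN.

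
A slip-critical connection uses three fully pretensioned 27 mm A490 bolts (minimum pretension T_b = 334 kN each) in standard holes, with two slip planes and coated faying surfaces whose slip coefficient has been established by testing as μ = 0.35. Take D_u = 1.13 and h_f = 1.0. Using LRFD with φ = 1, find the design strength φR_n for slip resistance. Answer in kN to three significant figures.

793 kN

R_n = μ · D_u · h_f · T_b · n_s · n_b = 0.35 × 1.13 × 1.0 × 334 × 2 × 3 = 792.6 kN.
Design strength φR_n = 1 × 792.6 = 793 kN.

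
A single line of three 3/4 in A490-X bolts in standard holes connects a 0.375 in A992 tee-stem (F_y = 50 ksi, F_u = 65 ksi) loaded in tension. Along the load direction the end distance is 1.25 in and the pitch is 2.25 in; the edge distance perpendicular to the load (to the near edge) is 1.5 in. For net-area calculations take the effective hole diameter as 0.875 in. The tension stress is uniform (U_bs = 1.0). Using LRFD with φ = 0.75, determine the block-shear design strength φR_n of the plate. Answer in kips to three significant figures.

Shear plane L_v = 1.25 + 2·2.25 = 5.75 in; A_gv = 5.75 × 0.375 = 2.156 in².
A_nv = (5.75 − 2.5·0.875) × 0.375 = 1.336 in².
A_nt = (1.5 − 0.5·0.875) × 0.375 = 0.3984 in².
0.6 F_u A_nv = 52.1 kips; 0.6 F_y A_gv = 64.69 kips → shear rupture governs the shear term.
R_n = 52.1 + 1.0 × 65 × 0.3984 = 78 kips.
Design strength φR_n = 0.75 × 78 = 58.5 kips.

58.5 kips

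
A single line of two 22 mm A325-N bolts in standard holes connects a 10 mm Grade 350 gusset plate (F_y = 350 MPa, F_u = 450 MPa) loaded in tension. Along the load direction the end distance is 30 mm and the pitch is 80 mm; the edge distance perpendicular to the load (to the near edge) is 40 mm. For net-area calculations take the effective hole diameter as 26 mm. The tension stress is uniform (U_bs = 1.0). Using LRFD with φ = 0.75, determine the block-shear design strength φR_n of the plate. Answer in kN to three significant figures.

235 kN

Shear plane L_v = 30 + 1·80 = 110 mm; A_gv = 110 × 10 = 1100 mm².
A_nv = (110 − 1.5·26) × 10 = 710 mm².
A_nt = (40 − 0.5·26) × 10 = 270 mm².
0.6 F_u A_nv = 191.7 kN; 0.6 F_y A_gv = 231 kN → shear rupture governs the shear term.
R_n = 191.7 + 1.0 × 450 × 270 / 1000 = 313.2 kN.
Design strength φR_n = 0.75 × 313.2 = 235 kN.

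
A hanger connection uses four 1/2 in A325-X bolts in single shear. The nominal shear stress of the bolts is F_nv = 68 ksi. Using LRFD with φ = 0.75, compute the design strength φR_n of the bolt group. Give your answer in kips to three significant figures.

A_b = π × 0.5² / 4 = 0.1963 in².
R_n = F_nv · A_b · n · n_s = 68 × 0.1963 × 4 × 1 = 53.41 kips.
Design strength φR_n = 0.75 × 53.41 = 40.1 kips.

40.1 kips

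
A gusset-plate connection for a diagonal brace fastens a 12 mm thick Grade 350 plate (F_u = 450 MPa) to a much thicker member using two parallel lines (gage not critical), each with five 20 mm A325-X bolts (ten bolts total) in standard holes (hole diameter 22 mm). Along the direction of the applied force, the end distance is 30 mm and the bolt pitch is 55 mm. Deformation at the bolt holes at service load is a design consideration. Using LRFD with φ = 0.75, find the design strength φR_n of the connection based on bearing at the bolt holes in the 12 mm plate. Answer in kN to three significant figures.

1470 kN

Per bolt r_n = 1.2 l_c t F_u ≤ 2.4 d t F_u; upper limit = 2.4 × 20 × 12 × 450 / 1000 = 259.2 kN.
Edge bolt: l_c = 30 − 22/2 = 19 mm → 1.2 × 19 × 12 × 450 / 1000 = 123.1 → r_n = 123.1 kN.
Interior bolts: l_c = 55 − 22 = 33 mm → 1.2 × 33 × 12 × 450 / 1000 = 213.8 → r_n = 213.8 kN.
R_n = 2 × 123.1 + 8 × 213.8 = 1957 kN.
Design strength φR_n = 0.75 × 1957 = 1470 kN.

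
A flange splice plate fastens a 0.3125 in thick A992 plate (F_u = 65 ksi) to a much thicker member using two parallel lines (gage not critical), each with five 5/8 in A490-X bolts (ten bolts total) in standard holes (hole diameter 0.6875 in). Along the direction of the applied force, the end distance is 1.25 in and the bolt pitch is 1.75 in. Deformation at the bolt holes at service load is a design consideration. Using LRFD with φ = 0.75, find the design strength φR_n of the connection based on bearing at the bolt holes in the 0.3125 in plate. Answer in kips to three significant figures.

189 kips

Per bolt r_n = 1.2 l_c t F_u ≤ 2.4 d t F_u; upper limit = 2.4 × 0.625 × 0.3125 × 65 = 30.47 kips.
Edge bolt: l_c = 1.25 − 0.6875/2 = 0.9062 in → 1.2 × 0.9062 × 0.3125 × 65 = 22.09 → r_n = 22.09 kips.
Interior bolts: l_c = 1.75 − 0.6875 = 1.062 in → 1.2 × 1.062 × 0.3125 × 65 = 25.9 → r_n = 25.9 kips.
R_n = 2 × 22.09 + 8 × 25.9 = 251.4 kips.
Design strength φR_n = 0.75 × 251.4 = 189 kips.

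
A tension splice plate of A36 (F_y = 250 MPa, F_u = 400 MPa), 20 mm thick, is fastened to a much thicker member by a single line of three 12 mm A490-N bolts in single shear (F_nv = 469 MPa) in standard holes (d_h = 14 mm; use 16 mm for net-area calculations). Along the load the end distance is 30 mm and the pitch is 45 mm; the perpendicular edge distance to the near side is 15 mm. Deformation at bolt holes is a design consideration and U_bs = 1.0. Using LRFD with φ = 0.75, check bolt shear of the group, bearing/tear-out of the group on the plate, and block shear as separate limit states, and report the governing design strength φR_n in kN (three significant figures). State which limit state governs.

Bolt shear: A_b = π·12²/4 = 113.1 mm²; R_n = 469 × 113.1 × 3 × 1 / 1000 = 159.1 kN → 0.75 × 159.1 = 119 kN.
Bearing: edge l_c = 23, r_n = 220.8 kN; interior l_c = 31, r_n = 230.4 kN; R_n = 220.8 + 2·230.4 = 681.6 kN → 511 kN.
Block shear: A_gv = 2400, A_nv = 1600, A_nt = 140 mm²; R_n = min(0.6F_uA_nv, 0.6F_yA_gv) + U_bs·F_u·A_nt = 416 kN → 312 kN.
Bolt shear governs: 119 kN.

119 kN (bolt shear governs)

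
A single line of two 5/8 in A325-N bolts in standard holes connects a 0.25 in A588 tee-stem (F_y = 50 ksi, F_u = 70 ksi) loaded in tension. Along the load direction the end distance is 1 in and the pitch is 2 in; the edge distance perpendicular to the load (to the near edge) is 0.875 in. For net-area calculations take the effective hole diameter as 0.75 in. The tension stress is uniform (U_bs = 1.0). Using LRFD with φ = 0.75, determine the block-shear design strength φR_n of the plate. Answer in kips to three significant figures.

Shear plane L_v = 1 + 1·2 = 3 in; A_gv = 3 × 0.25 = 0.75 in².
A_nv = (3 − 1.5·0.75) × 0.25 = 0.4688 in².
A_nt = (0.875 − 0.5·0.75) × 0.25 = 0.125 in².
0.6 F_u A_nv = 19.69 kips; 0.6 F_y A_gv = 22.5 kips → shear rupture governs the shear term.
R_n = 19.69 + 1.0 × 70 × 0.125 = 28.44 kips.
Design strength φR_n = 0.75 × 28.44 = 21.3 kips.

21.3 kips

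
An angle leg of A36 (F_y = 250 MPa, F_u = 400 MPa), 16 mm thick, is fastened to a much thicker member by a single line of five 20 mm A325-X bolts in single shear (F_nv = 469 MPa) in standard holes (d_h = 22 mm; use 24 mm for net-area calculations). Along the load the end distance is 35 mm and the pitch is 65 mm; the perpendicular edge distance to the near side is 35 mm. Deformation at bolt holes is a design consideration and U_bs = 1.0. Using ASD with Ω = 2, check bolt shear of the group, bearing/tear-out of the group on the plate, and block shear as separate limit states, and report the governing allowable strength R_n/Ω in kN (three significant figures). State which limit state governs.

368 kN (bolt shear governs)

Bolt shear: A_b = π·20²/4 = 314.2 mm²; R_n = 469 × 314.2 × 5 × 1 / 1000 = 736.7 kN → 736.7 / 2 = 368 kN.
Bearing: edge l_c = 24, r_n = 184.3 kN; interior l_c = 43, r_n = 307.2 kN; R_n = 184.3 + 4·307.2 = 1413 kN → 707 kN.
Block shear: A_gv = 4720, A_nv = 2992, A_nt = 368 mm²; R_n = min(0.6F_uA_nv, 0.6F_yA_gv) + U_bs·F_u·A_nt = 855.2 kN → 428 kN.
Bolt shear governs: 368 kN.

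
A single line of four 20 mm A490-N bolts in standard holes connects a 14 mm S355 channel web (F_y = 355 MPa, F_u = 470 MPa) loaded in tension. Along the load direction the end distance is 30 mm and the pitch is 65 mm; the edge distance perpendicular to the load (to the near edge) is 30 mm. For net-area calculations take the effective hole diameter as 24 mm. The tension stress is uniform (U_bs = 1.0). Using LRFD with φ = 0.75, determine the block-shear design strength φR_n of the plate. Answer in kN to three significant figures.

506 kN

Shear plane L_v = 30 + 3·65 = 225 mm; A_gv = 225 × 14 = 3150 mm².
A_nv = (225 − 3.5·24) × 14 = 1974 mm².
A_nt = (30 − 0.5·24) × 14 = 252 mm².
0.6 F_u A_nv = 556.7 kN; 0.6 F_y A_gv = 671 kN → shear rupture governs the shear term.
R_n = 556.7 + 1.0 × 470 × 252 / 1000 = 675.1 kN.
Design strength φR_n = 0.75 × 675.1 = 506 kN.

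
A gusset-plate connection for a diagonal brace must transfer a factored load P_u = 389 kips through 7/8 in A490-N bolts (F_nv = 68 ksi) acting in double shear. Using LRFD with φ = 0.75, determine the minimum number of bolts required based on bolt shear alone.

A_b = π·0.875²/4 = 0.6013 in².
Per-bolt design strength φR_n = 0.75 × 68 × 0.6013 × 2 = 61.33 kips.
n ≥ 389 / 61.33 = 6.342 → use 7 bolts.

7 bolts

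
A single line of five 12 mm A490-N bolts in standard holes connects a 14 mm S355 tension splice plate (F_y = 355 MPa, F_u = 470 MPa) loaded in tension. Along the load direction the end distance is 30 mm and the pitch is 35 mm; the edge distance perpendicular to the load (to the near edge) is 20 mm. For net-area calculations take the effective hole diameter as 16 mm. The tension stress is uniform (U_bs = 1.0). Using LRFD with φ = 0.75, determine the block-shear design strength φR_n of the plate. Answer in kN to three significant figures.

349 kN

Shear plane L_v = 30 + 4·35 = 170 mm; A_gv = 170 × 14 = 2380 mm².
A_nv = (170 − 4.5·16) × 14 = 1372 mm².
A_nt = (20 − 0.5·16) × 14 = 168 mm².
0.6 F_u A_nv = 386.9 kN; 0.6 F_y A_gv = 506.9 kN → shear rupture governs the shear term.
R_n = 386.9 + 1.0 × 470 × 168 / 1000 = 465.9 kN.
Design strength φR_n = 0.75 × 465.9 = 349 kN.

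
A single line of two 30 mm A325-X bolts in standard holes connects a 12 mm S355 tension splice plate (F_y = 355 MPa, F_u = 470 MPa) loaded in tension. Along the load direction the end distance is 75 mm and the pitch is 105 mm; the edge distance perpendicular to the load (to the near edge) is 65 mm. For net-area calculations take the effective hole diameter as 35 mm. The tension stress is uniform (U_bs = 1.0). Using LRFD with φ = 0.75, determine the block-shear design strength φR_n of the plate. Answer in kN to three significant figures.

525 kN

Shear plane L_v = 75 + 1·105 = 180 mm; A_gv = 180 × 12 = 2160 mm².
A_nv = (180 − 1.5·35) × 12 = 1530 mm².
A_nt = (65 − 0.5·35) × 12 = 570 mm².
0.6 F_u A_nv = 431.5 kN; 0.6 F_y A_gv = 460.1 kN → shear rupture governs the shear term.
R_n = 431.5 + 1.0 × 470 × 570 / 1000 = 699.4 kN.
Design strength φR_n = 0.75 × 699.4 = 525 kN.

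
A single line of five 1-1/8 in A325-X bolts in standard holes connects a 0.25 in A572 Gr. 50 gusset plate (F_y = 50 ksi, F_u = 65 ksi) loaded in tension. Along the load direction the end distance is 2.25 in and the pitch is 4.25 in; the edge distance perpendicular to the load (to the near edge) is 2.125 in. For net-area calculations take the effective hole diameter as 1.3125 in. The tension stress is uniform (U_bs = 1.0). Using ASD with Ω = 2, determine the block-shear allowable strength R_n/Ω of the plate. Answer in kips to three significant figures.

Shear plane L_v = 2.25 + 4·4.25 = 19.25 in; A_gv = 19.25 × 0.25 = 4.812 in².
A_nv = (19.25 − 4.5·1.3125) × 0.25 = 3.336 in².
A_nt = (2.125 − 0.5·1.3125) × 0.25 = 0.3672 in².
0.6 F_u A_nv = 130.1 kips; 0.6 F_y A_gv = 144.4 kips → shear rupture governs the shear term.
R_n = 130.1 + 1.0 × 65 × 0.3672 = 154 kips.
Allowable strength R_n/Ω = 154 / 2 = 77 kips.

77 kips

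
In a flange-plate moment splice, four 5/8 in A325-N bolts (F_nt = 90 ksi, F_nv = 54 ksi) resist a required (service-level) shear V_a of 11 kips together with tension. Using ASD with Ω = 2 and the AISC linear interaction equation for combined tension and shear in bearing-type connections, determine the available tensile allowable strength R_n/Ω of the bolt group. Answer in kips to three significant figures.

A_b = π·0.625²/4 = 0.3068 in²; f_rv = 11 / (4 × 0.3068) = 8.964 ksi.
F'_nt = 1.3 F_nt − (Ω F_nt / F_nv) f_rv = 1.3·90 − (2·90/54)·8.964 = 87.12 ksi, capped at F_nt → F'_nt = 87.12 ksi.
R_n = F'_nt · A_b · n = 87.12 × 0.3068 × 4 = 106.9 kips.
Allowable strength R_n/Ω = 106.9 / 2 = 53.5 kips.

53.5 kips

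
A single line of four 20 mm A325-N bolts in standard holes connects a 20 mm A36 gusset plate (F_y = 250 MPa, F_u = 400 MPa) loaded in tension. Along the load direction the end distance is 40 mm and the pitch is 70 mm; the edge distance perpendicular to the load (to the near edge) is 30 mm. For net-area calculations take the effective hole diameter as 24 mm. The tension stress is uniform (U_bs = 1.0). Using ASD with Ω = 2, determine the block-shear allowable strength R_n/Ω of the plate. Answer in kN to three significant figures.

447 kN

Shear plane L_v = 40 + 3·70 = 250 mm; A_gv = 250 × 20 = 5000 mm².
A_nv = (250 − 3.5·24) × 20 = 3320 mm².
A_nt = (30 − 0.5·24) × 20 = 360 mm².
0.6 F_u A_nv = 796.8 kN; 0.6 F_y A_gv = 750 kN → shear yielding governs the shear term.
R_n = 750 + 1.0 × 400 × 360 / 1000 = 894 kN.
Allowable strength R_n/Ω = 894 / 2 = 447 kN.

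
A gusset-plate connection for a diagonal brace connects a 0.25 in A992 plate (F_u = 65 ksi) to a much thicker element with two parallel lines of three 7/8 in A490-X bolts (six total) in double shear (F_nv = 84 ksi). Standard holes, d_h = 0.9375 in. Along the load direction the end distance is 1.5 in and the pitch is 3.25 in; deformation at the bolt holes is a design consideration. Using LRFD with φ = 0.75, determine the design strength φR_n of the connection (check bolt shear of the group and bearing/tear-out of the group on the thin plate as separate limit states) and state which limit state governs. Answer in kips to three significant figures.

133 kips (bearing governs)

Bolt shear: A_b = π·0.875²/4 = 0.6013 in²; R_n = 84 × 0.6013 × 6 × 2 = 606.1 kips → 0.75 × 606.1 = 455 kips.
Bearing (1.2 l_c t F_u ≤ 2.4 d t F_u): upper limit = 2.4·0.875·0.25·65 = 34.12 kips.
  Edge l_c = 1.5 − 0.9375/2 = 1.031 → r_n = 20.11 kips; interior l_c = 3.25 − 0.9375 = 2.312 → r_n = 34.12 kips.
  R_n,bearing = 2·20.11 + 4·34.12 = 176.7 kips → 0.75 × 176.7 = 133 kips.
Bearing governs: 133 kips.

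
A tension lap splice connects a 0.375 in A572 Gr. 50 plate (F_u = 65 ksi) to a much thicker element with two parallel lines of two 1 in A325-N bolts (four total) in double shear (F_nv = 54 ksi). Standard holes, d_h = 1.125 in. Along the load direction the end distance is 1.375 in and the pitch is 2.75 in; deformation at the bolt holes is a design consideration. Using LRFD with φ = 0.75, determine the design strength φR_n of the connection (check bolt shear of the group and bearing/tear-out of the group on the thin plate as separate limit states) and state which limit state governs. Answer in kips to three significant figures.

Bolt shear: A_b = π·1²/4 = 0.7854 in²; R_n = 54 × 0.7854 × 4 × 2 = 339.3 kips → 0.75 × 339.3 = 254 kips.
Bearing (1.2 l_c t F_u ≤ 2.4 d t F_u): upper limit = 2.4·1·0.375·65 = 58.5 kips.
  Edge l_c = 1.375 − 1.125/2 = 0.8125 → r_n = 23.77 kips; interior l_c = 2.75 − 1.125 = 1.625 → r_n = 47.53 kips.
  R_n,bearing = 2·23.77 + 2·47.53 = 142.6 kips → 0.75 × 142.6 = 107 kips.
Bearing governs: 107 kips.

107 kips (bearing governs)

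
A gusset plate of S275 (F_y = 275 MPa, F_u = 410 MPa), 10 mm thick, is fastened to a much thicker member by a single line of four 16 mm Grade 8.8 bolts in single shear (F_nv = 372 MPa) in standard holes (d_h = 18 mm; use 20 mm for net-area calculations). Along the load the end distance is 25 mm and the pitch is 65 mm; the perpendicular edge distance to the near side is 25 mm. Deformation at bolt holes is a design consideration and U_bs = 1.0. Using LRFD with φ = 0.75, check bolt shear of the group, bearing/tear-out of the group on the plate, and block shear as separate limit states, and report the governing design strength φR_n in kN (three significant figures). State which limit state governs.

224 kN (bolt shear governs)

Bolt shear: A_b = π·16²/4 = 201.1 mm²; R_n = 372 × 201.1 × 4 × 1 / 1000 = 299.2 kN → 0.75 × 299.2 = 224 kN.
Bearing: edge l_c = 16, r_n = 78.72 kN; interior l_c = 47, r_n = 157.4 kN; R_n = 78.72 + 3·157.4 = 551 kN → 413 kN.
Block shear: A_gv = 2200, A_nv = 1500, A_nt = 150 mm²; R_n = min(0.6F_uA_nv, 0.6F_yA_gv) + U_bs·F_u·A_nt = 424.5 kN → 318 kN.
Bolt shear governs: 224 kN.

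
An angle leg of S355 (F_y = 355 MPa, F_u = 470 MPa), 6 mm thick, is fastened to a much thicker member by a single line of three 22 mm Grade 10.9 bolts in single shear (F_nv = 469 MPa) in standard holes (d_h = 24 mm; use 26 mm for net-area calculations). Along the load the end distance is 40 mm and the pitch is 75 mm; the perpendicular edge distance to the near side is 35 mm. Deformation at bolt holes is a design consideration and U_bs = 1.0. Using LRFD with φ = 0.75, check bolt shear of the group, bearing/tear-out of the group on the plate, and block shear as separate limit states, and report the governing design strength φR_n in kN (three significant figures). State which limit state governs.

205 kN (block shear governs)

Bolt shear: A_b = π·22²/4 = 380.1 mm²; R_n = 469 × 380.1 × 3 × 1 / 1000 = 534.8 kN → 0.75 × 534.8 = 401 kN.
Bearing: edge l_c = 28, r_n = 94.75 kN; interior l_c = 51, r_n = 148.9 kN; R_n = 94.75 + 2·148.9 = 392.5 kN → 294 kN.
Block shear: A_gv = 1140, A_nv = 750, A_nt = 132 mm²; R_n = min(0.6F_uA_nv, 0.6F_yA_gv) + U_bs·F_u·A_nt = 273.5 kN → 205 kN.
Block shear governs: 205 kN.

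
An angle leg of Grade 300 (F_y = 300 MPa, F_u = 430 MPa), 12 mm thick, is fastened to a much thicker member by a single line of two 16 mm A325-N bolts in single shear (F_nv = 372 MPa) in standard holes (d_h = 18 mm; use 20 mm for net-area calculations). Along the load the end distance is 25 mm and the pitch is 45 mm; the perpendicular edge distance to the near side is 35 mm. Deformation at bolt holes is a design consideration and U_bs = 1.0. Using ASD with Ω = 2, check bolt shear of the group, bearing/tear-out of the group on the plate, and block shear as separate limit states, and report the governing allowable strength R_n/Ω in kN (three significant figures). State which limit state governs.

74.8 kN (bolt shear governs)

Bolt shear: A_b = π·16²/4 = 201.1 mm²; R_n = 372 × 201.1 × 2 × 1 / 1000 = 149.6 kN → 149.6 / 2 = 74.8 kN.
Bearing: edge l_c = 16, r_n = 99.07 kN; interior l_c = 27, r_n = 167.2 kN; R_n = 99.07 + 1·167.2 = 266.3 kN → 133 kN.
Block shear: A_gv = 840, A_nv = 480, A_nt = 300 mm²; R_n = min(0.6F_uA_nv, 0.6F_yA_gv) + U_bs·F_u·A_nt = 252.8 kN → 126 kN.
Bolt shear governs: 74.8 kN.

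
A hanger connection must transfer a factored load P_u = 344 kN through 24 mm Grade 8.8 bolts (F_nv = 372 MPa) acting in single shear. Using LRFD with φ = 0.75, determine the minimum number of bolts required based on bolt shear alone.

A_b = π·24²/4 = 452.4 mm².
Per-bolt design strength φR_n = 0.75 × 372 × 452.4 × 1 / 1000 = 126.2 kN.
n ≥ 344 / 126.2 = 2.725 → use 3 bolts.

3 bolts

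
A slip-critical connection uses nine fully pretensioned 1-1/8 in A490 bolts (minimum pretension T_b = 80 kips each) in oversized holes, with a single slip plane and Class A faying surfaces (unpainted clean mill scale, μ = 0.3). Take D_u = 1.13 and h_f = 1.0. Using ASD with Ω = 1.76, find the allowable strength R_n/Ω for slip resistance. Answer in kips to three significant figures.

R_n = μ · D_u · h_f · T_b · n_s · n_b = 0.3 × 1.13 × 1.0 × 80 × 1 × 9 = 244.1 kips.
Allowable strength R_n/Ω = 244.1 / 1.76 = 139 kips.

139 kips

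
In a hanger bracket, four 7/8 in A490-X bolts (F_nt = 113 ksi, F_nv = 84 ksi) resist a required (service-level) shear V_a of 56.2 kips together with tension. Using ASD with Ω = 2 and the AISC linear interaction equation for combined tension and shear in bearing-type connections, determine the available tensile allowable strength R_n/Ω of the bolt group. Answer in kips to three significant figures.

A_b = π·0.875²/4 = 0.6013 in²; f_rv = 56.2 / (4 × 0.6013) = 23.37 ksi.
F'_nt = 1.3 F_nt − (Ω F_nt / F_nv) f_rv = 1.3·113 − (2·113/84)·23.37 = 84.04 ksi, capped at F_nt → F'_nt = 84.04 ksi.
R_n = F'_nt · A_b · n = 84.04 × 0.6013 × 4 = 202.1 kips.
Allowable strength R_n/Ω = 202.1 / 2 = 101 kips.

101 kips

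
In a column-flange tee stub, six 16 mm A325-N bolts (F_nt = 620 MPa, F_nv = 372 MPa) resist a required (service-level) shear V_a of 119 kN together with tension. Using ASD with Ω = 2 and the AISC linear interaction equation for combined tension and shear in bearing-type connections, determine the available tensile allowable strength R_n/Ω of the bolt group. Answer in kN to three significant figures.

A_b = π·16²/4 = 201.1 mm²; f_rv = 119 × 1000 / (6 × 201.1) = 98.64 MPa.
F'_nt = 1.3 F_nt − (Ω F_nt / F_nv) f_rv = 1.3·620 − (2·620/372)·98.64 = 477.2 MPa, capped at F_nt → F'_nt = 477.2 MPa.
R_n = F'_nt · A_b · n = 477.2 × 201.1 × 6 / 1000 = 575.7 kN.
Allowable strength R_n/Ω = 575.7 / 2 = 288 kN.

288 kN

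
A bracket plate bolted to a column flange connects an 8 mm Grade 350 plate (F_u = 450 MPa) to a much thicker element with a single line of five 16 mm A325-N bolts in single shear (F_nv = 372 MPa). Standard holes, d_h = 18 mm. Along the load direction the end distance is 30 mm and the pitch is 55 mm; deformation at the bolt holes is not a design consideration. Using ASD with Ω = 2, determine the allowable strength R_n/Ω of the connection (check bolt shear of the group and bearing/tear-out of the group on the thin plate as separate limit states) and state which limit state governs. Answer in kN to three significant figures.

Bolt shear: A_b = π·16²/4 = 201.1 mm²; R_n = 372 × 201.1 × 5 × 1 / 1000 = 374 kN → 374 / 2 = 187 kN.
Bearing (1.5 l_c t F_u ≤ 3.0 d t F_u): upper limit = 3.0·16·8·450 / 1000 = 172.8 kN.
  Edge l_c = 30 − 18/2 = 21 → r_n = 113.4 kN; interior l_c = 55 − 18 = 37 → r_n = 172.8 kN.
  R_n,bearing = 1·113.4 + 4·172.8 = 804.6 kN → 804.6 / 2 = 402 kN.
Bolt shear governs: 187 kN.

187 kN (bolt shear governs)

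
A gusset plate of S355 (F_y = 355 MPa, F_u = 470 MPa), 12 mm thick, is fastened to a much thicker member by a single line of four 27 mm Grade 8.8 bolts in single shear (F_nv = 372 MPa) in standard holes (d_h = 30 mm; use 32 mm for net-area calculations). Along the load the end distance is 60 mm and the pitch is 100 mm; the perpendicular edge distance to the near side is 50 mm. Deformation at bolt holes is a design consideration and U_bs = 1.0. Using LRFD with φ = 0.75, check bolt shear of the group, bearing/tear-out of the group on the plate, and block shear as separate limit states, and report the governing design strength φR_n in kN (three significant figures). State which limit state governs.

Bolt shear: A_b = π·27²/4 = 572.6 mm²; R_n = 372 × 572.6 × 4 × 1 / 1000 = 852 kN → 0.75 × 852 = 639 kN.
Bearing: edge l_c = 45, r_n = 304.6 kN; interior l_c = 70, r_n = 365.5 kN; R_n = 304.6 + 3·365.5 = 1401 kN → 1050 kN.
Block shear: A_gv = 4320, A_nv = 2976, A_nt = 408 mm²; R_n = min(0.6F_uA_nv, 0.6F_yA_gv) + U_bs·F_u·A_nt = 1031 kN → 773 kN.
Bolt shear governs: 639 kN.

639 kN (bolt shear governs)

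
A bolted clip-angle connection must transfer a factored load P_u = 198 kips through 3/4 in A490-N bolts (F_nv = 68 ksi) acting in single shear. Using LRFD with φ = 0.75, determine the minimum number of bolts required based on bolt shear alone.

9 bolts

A_b = π·0.75²/4 = 0.4418 in².
Per-bolt design strength φR_n = 0.75 × 68 × 0.4418 × 1 = 22.53 kips.
n ≥ 198 / 22.53 = 8.788 → use 9 bolts.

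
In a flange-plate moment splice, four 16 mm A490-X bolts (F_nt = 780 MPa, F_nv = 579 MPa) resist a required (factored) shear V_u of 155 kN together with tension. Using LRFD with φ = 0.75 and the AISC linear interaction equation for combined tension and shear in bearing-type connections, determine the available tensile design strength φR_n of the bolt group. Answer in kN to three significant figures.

A_b = π·16²/4 = 201.1 mm²; f_rv = 155 × 1000 / (4 × 201.1) = 192.7 MPa.
F'_nt = 1.3 F_nt − (F_nt / φF_nv) f_rv = 1.3·780 − (780/(0.75·579))·192.7 = 667.8 MPa, capped at F_nt → F'_nt = 667.8 MPa.
R_n = F'_nt · A_b · n = 667.8 × 201.1 × 4 / 1000 = 537.1 kN.
Design strength φR_n = 0.75 × 537.1 = 403 kN.

403 kN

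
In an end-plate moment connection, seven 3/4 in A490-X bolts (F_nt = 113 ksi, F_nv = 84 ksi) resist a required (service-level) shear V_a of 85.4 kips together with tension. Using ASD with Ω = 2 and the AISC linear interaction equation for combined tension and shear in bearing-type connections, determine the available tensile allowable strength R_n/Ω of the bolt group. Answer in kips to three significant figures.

A_b = π·0.75²/4 = 0.4418 in²; f_rv = 85.4 / (7 × 0.4418) = 27.62 ksi.
F'_nt = 1.3 F_nt − (Ω F_nt / F_nv) f_rv = 1.3·113 − (2·113/84)·27.62 = 72.6 ksi, capped at F_nt → F'_nt = 72.6 ksi.
R_n = F'_nt · A_b · n = 72.6 × 0.4418 × 7 = 224.5 kips.
Allowable strength R_n/Ω = 224.5 / 2 = 112 kips.

112 kips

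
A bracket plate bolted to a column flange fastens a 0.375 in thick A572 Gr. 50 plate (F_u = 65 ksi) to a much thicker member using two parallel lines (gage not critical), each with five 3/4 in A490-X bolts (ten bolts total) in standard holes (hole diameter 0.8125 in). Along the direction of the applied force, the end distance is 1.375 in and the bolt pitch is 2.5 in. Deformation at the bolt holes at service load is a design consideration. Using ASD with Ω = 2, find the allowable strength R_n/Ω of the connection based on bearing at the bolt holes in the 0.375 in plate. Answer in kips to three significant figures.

204 kips

Per bolt r_n = 1.2 l_c t F_u ≤ 2.4 d t F_u; upper limit = 2.4 × 0.75 × 0.375 × 65 = 43.87 kips.
Edge bolt: l_c = 1.375 − 0.8125/2 = 0.9688 in → 1.2 × 0.9688 × 0.375 × 65 = 28.34 → r_n = 28.34 kips.
Interior bolts: l_c = 2.5 − 0.8125 = 1.688 in → 1.2 × 1.688 × 0.375 × 65 = 49.36 → r_n = 43.87 kips.
R_n = 2 × 28.34 + 8 × 43.87 = 407.7 kips.
Allowable strength R_n/Ω = 407.7 / 2 = 204 kips.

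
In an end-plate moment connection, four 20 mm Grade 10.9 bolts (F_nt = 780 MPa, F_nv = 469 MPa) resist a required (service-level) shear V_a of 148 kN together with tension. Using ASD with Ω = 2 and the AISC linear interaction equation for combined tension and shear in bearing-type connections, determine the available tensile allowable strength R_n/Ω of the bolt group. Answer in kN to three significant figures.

A_b = π·20²/4 = 314.2 mm²; f_rv = 148 × 1000 / (4 × 314.2) = 117.8 MPa.
F'_nt = 1.3 F_nt − (Ω F_nt / F_nv) f_rv = 1.3·780 − (2·780/469)·117.8 = 622.3 MPa, capped at F_nt → F'_nt = 622.3 MPa.
R_n = F'_nt · A_b · n = 622.3 × 314.2 × 4 / 1000 = 781.9 kN.
Allowable strength R_n/Ω = 781.9 / 2 = 391 kN.

391 kN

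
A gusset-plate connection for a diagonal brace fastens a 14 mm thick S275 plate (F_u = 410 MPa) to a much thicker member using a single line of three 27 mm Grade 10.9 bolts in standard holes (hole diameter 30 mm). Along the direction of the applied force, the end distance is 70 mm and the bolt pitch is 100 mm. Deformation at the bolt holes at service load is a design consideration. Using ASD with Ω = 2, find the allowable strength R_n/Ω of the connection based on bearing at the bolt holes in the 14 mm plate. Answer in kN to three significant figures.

558 kN

Per bolt r_n = 1.2 l_c t F_u ≤ 2.4 d t F_u; upper limit = 2.4 × 27 × 14 × 410 / 1000 = 372 kN.
Edge bolt: l_c = 70 − 30/2 = 55 mm → 1.2 × 55 × 14 × 410 / 1000 = 378.8 → r_n = 372 kN.
Interior bolts: l_c = 100 − 30 = 70 mm → 1.2 × 70 × 14 × 410 / 1000 = 482.2 → r_n = 372 kN.
R_n = 1 × 372 + 2 × 372 = 1116 kN.
Allowable strength R_n/Ω = 1116 / 2 = 558 kN.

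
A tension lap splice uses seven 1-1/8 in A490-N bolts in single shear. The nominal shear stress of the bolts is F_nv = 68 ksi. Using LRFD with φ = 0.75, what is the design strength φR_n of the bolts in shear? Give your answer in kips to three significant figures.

A_b = π × 1.125² / 4 = 0.994 in².
R_n = F_nv · A_b · n · n_s = 68 × 0.994 × 7 × 1 = 473.2 kips.
Design strength φR_n = 0.75 × 473.2 = 355 kips.

355 kips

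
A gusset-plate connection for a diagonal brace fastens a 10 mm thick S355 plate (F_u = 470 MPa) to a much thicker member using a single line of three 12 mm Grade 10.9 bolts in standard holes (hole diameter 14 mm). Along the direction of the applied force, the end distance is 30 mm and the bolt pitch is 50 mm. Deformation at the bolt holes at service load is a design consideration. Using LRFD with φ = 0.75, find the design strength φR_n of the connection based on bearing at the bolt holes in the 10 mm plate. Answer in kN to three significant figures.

300 kN

Per bolt r_n = 1.2 l_c t F_u ≤ 2.4 d t F_u; upper limit = 2.4 × 12 × 10 × 470 / 1000 = 135.4 kN.
Edge bolt: l_c = 30 − 14/2 = 23 mm → 1.2 × 23 × 10 × 470 / 1000 = 129.7 → r_n = 129.7 kN.
Interior bolts: l_c = 50 − 14 = 36 mm → 1.2 × 36 × 10 × 470 / 1000 = 203 → r_n = 135.4 kN.
R_n = 1 × 129.7 + 2 × 135.4 = 400.4 kN.
Design strength φR_n = 0.75 × 400.4 = 300 kN.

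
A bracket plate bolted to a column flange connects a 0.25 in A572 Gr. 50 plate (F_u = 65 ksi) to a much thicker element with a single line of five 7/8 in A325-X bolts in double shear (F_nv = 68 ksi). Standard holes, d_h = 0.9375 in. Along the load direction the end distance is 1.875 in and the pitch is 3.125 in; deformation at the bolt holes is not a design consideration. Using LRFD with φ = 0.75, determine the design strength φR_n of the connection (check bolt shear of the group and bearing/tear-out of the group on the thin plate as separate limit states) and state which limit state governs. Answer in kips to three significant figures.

154 kips (bearing governs)

Bolt shear: A_b = π·0.875²/4 = 0.6013 in²; R_n = 68 × 0.6013 × 5 × 2 = 408.9 kips → 0.75 × 408.9 = 307 kips.
Bearing (1.5 l_c t F_u ≤ 3.0 d t F_u): upper limit = 3.0·0.875·0.25·65 = 42.66 kips.
  Edge l_c = 1.875 − 0.9375/2 = 1.406 → r_n = 34.28 kips; interior l_c = 3.125 − 0.9375 = 2.188 → r_n = 42.66 kips.
  R_n,bearing = 1·34.28 + 4·42.66 = 204.9 kips → 0.75 × 204.9 = 154 kips.
Bearing governs: 154 kips.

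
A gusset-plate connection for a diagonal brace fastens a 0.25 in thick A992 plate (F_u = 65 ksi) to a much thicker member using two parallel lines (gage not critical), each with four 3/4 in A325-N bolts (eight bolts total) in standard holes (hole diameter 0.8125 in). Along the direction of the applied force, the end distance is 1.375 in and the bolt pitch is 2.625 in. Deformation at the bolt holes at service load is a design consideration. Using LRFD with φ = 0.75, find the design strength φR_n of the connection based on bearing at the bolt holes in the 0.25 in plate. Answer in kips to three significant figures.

160 kips

Per bolt r_n = 1.2 l_c t F_u ≤ 2.4 d t F_u; upper limit = 2.4 × 0.75 × 0.25 × 65 = 29.25 kips.
Edge bolt: l_c = 1.375 − 0.8125/2 = 0.9688 in → 1.2 × 0.9688 × 0.25 × 65 = 18.89 → r_n = 18.89 kips.
Interior bolts: l_c = 2.625 − 0.8125 = 1.812 in → 1.2 × 1.812 × 0.25 × 65 = 35.34 → r_n = 29.25 kips.
R_n = 2 × 18.89 + 6 × 29.25 = 213.3 kips.
Design strength φR_n = 0.75 × 213.3 = 160 kips.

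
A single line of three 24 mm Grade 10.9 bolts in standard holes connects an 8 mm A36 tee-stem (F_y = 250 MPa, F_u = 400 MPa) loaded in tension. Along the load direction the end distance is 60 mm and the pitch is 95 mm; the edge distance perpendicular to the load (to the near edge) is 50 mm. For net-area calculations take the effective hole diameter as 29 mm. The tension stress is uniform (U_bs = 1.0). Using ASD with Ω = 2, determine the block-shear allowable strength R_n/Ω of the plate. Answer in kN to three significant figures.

207 kN

Shear plane L_v = 60 + 2·95 = 250 mm; A_gv = 250 × 8 = 2000 mm².
A_nv = (250 − 2.5·29) × 8 = 1420 mm².
A_nt = (50 − 0.5·29) × 8 = 284 mm².
0.6 F_u A_nv = 340.8 kN; 0.6 F_y A_gv = 300 kN → shear yielding governs the shear term.
R_n = 300 + 1.0 × 400 × 284 / 1000 = 413.6 kN.
Allowable strength R_n/Ω = 413.6 / 2 = 207 kN.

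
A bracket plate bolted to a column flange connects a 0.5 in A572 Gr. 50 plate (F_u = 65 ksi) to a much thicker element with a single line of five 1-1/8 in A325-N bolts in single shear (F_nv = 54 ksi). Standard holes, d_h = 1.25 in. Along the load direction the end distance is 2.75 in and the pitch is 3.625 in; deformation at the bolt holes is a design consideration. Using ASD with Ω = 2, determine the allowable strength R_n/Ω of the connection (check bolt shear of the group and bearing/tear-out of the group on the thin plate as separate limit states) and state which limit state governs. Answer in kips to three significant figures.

134 kips (bolt shear governs)

Bolt shear: A_b = π·1.125²/4 = 0.994 in²; R_n = 54 × 0.994 × 5 × 1 = 268.4 kips → 268.4 / 2 = 134 kips.
Bearing (1.2 l_c t F_u ≤ 2.4 d t F_u): upper limit = 2.4·1.125·0.5·65 = 87.75 kips.
  Edge l_c = 2.75 − 1.25/2 = 2.125 → r_n = 82.88 kips; interior l_c = 3.625 − 1.25 = 2.375 → r_n = 87.75 kips.
  R_n,bearing = 1·82.88 + 4·87.75 = 433.9 kips → 433.9 / 2 = 217 kips.
Bolt shear governs: 134 kips.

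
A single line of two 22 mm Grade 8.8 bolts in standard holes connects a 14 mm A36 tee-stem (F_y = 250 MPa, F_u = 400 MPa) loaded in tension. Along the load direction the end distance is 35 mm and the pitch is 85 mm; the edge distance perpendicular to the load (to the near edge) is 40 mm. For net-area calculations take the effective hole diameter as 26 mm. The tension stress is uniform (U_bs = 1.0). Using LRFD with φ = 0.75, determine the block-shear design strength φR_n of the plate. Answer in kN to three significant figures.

302 kN

Shear plane L_v = 35 + 1·85 = 120 mm; A_gv = 120 × 14 = 1680 mm².
A_nv = (120 − 1.5·26) × 14 = 1134 mm².
A_nt = (40 − 0.5·26) × 14 = 378 mm².
0.6 F_u A_nv = 272.2 kN; 0.6 F_y A_gv = 252 kN → shear yielding governs the shear term.
R_n = 252 + 1.0 × 400 × 378 / 1000 = 403.2 kN.
Design strength φR_n = 0.75 × 403.2 = 302 kN.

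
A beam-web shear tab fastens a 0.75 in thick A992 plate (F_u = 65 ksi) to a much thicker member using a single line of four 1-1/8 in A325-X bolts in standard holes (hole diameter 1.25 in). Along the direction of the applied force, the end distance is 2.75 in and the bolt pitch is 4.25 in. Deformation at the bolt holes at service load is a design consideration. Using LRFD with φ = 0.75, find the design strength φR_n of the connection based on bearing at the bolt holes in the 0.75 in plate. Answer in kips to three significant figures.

389 kips

Per bolt r_n = 1.2 l_c t F_u ≤ 2.4 d t F_u; upper limit = 2.4 × 1.125 × 0.75 × 65 = 131.6 kips.
Edge bolt: l_c = 2.75 − 1.25/2 = 2.125 in → 1.2 × 2.125 × 0.75 × 65 = 124.3 → r_n = 124.3 kips.
Interior bolts: l_c = 4.25 − 1.25 = 3 in → 1.2 × 3 × 0.75 × 65 = 175.5 → r_n = 131.6 kips.
R_n = 1 × 124.3 + 3 × 131.6 = 519.2 kips.
Design strength φR_n = 0.75 × 519.2 = 389 kips.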